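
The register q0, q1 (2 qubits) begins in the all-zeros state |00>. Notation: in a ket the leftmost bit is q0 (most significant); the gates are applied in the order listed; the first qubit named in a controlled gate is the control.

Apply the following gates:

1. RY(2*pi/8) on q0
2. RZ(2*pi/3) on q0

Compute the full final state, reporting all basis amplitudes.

The final amplitudes are -sqrt(sqrt(2) + 2)*exp(2*I*pi/3)/2 on |00>, 0 on |01>, sqrt(2 - sqrt(2))*exp(I*pi/3)/2 on |10>, 0 on |11>.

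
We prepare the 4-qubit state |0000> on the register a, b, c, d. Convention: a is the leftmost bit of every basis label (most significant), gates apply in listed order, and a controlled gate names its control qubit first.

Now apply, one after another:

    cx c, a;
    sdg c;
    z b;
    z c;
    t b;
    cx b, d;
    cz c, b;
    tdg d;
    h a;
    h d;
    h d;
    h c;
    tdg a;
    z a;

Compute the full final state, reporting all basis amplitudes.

The final amplitudes are 1/2 on |0000>, 1/2 on |0010>, exp(3*I*pi/4)/2 on |1000>, exp(3*I*pi/4)/2 on |1010>, and 0 on every other basis state.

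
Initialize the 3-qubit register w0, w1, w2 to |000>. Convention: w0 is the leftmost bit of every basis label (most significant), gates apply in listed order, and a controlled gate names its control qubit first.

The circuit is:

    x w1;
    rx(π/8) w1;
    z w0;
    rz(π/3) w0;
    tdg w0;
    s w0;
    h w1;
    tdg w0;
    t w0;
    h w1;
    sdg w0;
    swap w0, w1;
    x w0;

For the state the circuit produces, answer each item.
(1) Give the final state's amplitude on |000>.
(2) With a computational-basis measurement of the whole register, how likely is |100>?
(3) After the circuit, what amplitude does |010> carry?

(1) The final state's coefficient on |000> equals -exp(5*I*pi/6)*cos(pi/16).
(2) The probability of measuring |100> is sin(pi/16)**2.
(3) The amplitude on |010> is 0.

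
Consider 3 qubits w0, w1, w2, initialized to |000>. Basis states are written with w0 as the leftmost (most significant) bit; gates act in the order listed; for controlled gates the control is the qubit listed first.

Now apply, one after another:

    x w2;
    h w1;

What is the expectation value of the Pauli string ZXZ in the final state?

The expectation value of ZXZ is -1.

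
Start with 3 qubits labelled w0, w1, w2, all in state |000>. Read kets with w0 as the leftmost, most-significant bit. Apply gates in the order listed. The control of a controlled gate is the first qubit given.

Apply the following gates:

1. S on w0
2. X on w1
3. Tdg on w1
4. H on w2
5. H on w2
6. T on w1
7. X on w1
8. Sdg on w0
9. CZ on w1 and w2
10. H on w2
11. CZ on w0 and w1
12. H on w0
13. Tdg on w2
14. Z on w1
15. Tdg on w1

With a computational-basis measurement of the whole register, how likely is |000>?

The probability of measuring |000> is 1/4. Key observation: steps 1-8 multiply out to the identity, so the circuit reduces to the remaining gates.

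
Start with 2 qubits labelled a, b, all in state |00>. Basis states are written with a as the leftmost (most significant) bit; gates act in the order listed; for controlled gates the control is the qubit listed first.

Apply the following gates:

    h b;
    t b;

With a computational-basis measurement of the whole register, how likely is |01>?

Outcome |01> occurs with probability 1/2.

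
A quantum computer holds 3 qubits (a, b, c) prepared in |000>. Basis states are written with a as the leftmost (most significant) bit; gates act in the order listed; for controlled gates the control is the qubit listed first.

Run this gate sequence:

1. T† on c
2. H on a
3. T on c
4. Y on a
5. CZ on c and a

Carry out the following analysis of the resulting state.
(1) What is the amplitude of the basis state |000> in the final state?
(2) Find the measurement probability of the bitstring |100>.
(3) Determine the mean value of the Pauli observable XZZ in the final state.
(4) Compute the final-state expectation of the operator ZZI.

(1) The final state's coefficient on |000> equals -sqrt(2)*I/2.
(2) The probability of measuring |100> is 1/2.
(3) The expectation value of XZZ is -1.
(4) In the final state, ZZI has expectation 0.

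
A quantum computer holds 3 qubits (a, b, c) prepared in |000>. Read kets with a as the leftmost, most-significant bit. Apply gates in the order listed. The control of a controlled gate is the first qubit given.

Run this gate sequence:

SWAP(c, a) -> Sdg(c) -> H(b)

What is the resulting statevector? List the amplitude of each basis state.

The final amplitudes are sqrt(2)/2 on |000>, sqrt(2)/2 on |010>, and 0 on every other basis state.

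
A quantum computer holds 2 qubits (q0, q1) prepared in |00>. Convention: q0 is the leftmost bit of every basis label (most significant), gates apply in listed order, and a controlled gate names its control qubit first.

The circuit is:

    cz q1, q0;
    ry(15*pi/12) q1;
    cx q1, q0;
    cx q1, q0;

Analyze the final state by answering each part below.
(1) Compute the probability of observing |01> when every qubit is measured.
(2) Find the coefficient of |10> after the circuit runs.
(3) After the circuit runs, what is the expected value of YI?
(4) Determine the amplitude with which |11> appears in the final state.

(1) Outcome |01> occurs with probability sqrt(2)/4 + 1/2.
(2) |10> carries amplitude 0 in the final state.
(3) In the final state, YI has expectation 0.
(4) The final state's coefficient on |11> equals 0.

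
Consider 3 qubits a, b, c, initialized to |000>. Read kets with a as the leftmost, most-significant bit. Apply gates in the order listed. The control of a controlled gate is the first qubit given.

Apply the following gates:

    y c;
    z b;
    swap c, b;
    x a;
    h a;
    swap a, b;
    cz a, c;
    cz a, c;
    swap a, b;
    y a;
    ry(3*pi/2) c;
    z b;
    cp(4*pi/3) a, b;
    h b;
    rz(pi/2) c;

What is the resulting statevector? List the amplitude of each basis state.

The resulting statevector has amplitude sqrt(2)*exp(3*I*pi/4)/4 on |000>, sqrt(2)*exp(I*pi/4)/4 on |001>, -sqrt(2)*exp(3*I*pi/4)/4 on |010>, -sqrt(2)*exp(I*pi/4)/4 on |011>, sqrt(2)*exp(I*pi/12)/4 on |100>, -sqrt(2)*exp(7*I*pi/12)/4 on |101>, -sqrt(2)*exp(I*pi/12)/4 on |110>, sqrt(2)*exp(7*I*pi/12)/4 on |111>. Key observation: the block from step 6 through step 9 cancels to the identity and can be dropped.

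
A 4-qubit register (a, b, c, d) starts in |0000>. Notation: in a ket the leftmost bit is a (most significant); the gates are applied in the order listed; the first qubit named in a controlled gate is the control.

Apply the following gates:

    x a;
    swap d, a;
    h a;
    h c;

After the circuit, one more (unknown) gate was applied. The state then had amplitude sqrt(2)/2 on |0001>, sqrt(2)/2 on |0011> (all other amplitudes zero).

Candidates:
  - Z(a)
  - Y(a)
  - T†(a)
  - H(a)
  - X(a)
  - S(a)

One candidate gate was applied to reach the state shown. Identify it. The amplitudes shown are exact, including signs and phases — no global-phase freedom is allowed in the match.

The unique candidate consistent with the amplitudes is H(a).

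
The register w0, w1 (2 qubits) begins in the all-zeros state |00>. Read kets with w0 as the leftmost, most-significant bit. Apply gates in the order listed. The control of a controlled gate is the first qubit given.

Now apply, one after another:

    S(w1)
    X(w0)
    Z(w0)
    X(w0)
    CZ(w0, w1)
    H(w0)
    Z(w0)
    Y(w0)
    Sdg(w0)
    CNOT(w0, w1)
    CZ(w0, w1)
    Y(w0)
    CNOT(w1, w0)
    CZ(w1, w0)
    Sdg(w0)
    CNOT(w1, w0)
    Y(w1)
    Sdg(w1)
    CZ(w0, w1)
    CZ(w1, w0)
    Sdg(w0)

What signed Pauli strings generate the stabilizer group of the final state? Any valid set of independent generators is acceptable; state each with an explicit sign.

The stabilizer group can be generated by -XY, +ZZ, among other valid generating sets.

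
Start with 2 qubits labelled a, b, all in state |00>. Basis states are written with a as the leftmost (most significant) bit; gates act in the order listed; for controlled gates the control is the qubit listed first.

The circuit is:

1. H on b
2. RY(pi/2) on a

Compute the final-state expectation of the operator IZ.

The observable IZ averages to 0.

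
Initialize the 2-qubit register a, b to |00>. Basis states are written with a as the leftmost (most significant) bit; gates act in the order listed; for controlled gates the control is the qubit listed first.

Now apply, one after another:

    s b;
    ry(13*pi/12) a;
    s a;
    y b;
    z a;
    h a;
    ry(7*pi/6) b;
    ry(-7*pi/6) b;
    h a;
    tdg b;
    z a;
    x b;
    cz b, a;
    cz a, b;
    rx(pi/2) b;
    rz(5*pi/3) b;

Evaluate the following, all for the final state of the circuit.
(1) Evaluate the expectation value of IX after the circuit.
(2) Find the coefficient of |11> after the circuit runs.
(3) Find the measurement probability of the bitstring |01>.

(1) The expectation value of IX is -sqrt(3)/2.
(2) The final state's coefficient on |11> equals (-sqrt(6*sqrt(2) + 12)/8 - sqrt(4 - 2*sqrt(2))/8)*exp(I*pi/12).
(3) Outcome |01> occurs with probability -sqrt(6)/16 - sqrt(2)/16 + 1/4.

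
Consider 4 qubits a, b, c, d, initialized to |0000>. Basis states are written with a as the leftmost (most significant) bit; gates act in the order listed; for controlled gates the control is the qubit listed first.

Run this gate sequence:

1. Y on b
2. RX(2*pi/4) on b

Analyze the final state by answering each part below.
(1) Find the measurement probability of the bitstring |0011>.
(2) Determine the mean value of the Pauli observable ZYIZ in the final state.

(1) A full measurement returns |0011> with probability 0.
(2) The observable ZYIZ averages to 1.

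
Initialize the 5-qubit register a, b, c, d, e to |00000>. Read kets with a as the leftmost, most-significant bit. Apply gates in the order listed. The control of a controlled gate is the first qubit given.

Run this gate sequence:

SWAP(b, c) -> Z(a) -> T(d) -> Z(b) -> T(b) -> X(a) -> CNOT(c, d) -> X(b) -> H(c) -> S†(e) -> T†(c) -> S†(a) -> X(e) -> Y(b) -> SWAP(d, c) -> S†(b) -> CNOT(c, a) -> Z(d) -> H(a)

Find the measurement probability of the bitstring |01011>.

The probability of measuring |01011> is 0.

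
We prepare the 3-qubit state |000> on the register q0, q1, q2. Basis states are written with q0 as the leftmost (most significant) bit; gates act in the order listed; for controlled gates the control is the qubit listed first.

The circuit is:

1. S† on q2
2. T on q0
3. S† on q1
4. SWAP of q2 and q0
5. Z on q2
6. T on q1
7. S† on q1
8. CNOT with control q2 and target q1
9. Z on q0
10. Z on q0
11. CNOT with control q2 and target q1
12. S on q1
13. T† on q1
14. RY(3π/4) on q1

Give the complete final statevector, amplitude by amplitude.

After the circuit, the state carries amplitude sqrt(2 - sqrt(2))/2 on |000>, sqrt(sqrt(2) + 2)/2 on |010>, and 0 on every other basis state. Key observation: the block from step 6 through step 13 cancels to the identity and can be dropped.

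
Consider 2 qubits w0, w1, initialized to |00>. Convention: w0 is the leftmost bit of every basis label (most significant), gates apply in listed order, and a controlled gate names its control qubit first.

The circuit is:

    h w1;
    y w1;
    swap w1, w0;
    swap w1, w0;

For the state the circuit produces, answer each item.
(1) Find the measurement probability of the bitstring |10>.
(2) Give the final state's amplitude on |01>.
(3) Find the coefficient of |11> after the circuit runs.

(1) A full measurement returns |10> with probability 0.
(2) The final state's coefficient on |01> equals sqrt(2)*I/2.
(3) The final state's coefficient on |11> equals 0.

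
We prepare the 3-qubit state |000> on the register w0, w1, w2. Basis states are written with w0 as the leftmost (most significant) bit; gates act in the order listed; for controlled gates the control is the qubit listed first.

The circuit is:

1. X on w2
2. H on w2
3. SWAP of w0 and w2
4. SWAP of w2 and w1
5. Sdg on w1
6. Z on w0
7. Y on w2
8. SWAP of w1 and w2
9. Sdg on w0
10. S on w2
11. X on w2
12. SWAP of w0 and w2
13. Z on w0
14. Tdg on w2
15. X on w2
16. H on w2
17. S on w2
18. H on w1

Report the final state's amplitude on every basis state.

The resulting statevector has amplitude 0 on |000>, 0 on |001>, 0 on |010>, 0 on |011>, sqrt(2)*(-I + exp(3*I*pi/4))/4 on |100>, sqrt(2)*(-1 - exp(I*pi/4))/4 on |101>, sqrt(2)*(-exp(3*I*pi/4) + I)/4 on |110>, sqrt(2)*(1 + exp(I*pi/4))/4 on |111>.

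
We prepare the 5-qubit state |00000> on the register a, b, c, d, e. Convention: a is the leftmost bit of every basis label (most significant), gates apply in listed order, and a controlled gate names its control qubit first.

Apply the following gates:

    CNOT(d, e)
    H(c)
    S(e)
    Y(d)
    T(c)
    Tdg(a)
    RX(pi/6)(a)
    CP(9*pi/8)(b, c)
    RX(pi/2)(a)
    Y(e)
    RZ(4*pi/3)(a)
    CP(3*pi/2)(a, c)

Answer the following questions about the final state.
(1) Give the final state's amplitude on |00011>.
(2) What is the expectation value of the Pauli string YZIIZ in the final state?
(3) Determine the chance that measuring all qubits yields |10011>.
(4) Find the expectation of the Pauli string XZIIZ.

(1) |00011> carries amplitude sqrt(2)*exp(I*pi/3)/4 in the final state.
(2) In the final state, YZIIZ has expectation -3/8 - sqrt(3)/8.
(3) Outcome |10011> occurs with probability 3/8.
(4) The expectation value of XZIIZ is 3/8 - sqrt(3)/8.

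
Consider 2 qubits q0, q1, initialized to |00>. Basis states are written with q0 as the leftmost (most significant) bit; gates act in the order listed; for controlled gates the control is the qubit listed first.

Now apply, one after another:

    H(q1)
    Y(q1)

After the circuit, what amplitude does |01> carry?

|01> carries amplitude sqrt(2)*I/2 in the final state.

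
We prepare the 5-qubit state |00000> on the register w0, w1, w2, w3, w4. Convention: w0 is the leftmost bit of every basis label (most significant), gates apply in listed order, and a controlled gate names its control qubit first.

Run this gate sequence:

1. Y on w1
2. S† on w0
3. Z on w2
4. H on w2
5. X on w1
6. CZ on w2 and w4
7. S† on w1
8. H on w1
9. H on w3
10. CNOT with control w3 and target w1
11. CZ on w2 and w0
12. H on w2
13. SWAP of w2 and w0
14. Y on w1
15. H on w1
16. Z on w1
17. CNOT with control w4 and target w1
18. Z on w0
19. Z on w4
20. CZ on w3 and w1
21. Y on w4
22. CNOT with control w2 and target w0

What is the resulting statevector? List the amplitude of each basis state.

The final amplitudes are -sqrt(2)*I/2 on |01001>, sqrt(2)*I/2 on |01011>, and 0 on every other basis state.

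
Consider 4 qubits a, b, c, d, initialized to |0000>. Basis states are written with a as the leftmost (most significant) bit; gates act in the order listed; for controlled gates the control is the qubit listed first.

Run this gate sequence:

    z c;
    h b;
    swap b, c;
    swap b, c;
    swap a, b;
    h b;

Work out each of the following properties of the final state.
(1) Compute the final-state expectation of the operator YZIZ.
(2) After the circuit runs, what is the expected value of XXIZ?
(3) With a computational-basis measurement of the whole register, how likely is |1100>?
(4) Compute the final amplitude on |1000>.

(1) The expectation value of YZIZ is 0. Key observation: gates 3-4 undo each other exactly, leaving only the rest of the circuit to track.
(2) The observable XXIZ averages to 1.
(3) The probability of measuring |1100> is 1/4.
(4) |1000> carries amplitude 1/2 in the final state.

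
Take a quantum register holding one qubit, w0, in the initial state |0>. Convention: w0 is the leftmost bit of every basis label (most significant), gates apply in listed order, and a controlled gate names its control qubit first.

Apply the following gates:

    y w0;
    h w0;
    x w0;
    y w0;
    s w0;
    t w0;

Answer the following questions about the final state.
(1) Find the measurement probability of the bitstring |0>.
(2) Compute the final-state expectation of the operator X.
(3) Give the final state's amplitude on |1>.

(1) A full measurement returns |0> with probability 1/2.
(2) In the final state, X has expectation -sqrt(2)/2.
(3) The amplitude on |1> is sqrt(2)*exp(3*I*pi/4)/2.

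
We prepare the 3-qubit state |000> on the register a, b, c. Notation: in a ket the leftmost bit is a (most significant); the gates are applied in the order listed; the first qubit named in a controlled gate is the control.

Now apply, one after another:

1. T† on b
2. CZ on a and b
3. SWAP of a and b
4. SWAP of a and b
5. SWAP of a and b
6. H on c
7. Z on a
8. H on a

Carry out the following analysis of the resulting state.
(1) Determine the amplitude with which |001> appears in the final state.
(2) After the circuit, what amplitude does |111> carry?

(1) The final state's coefficient on |001> equals 1/2.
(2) The amplitude on |111> is 0.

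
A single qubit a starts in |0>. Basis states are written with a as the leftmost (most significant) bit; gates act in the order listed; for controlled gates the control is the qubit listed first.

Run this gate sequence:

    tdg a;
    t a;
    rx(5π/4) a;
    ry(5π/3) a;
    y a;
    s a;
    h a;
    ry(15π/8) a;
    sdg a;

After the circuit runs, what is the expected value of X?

In the final state, X has expectation sqrt(6)/4.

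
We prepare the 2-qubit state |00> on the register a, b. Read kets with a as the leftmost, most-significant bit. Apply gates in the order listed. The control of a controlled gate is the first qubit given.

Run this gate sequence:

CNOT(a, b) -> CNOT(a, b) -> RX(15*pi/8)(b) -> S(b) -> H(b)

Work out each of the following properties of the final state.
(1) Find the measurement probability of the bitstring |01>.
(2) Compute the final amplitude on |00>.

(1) Outcome |01> occurs with probability sqrt(2 - sqrt(2))/4 + 1/2. Key observation: gates 1-2 undo each other exactly, leaving only the rest of the circuit to track.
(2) The amplitude on |00> is -sin(3*pi/16).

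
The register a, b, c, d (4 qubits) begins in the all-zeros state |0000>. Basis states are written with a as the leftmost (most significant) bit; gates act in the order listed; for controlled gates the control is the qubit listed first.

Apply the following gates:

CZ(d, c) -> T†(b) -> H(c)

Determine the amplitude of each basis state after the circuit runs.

The resulting statevector has amplitude sqrt(2)/2 on |0000>, sqrt(2)/2 on |0010>, and 0 on every other basis state.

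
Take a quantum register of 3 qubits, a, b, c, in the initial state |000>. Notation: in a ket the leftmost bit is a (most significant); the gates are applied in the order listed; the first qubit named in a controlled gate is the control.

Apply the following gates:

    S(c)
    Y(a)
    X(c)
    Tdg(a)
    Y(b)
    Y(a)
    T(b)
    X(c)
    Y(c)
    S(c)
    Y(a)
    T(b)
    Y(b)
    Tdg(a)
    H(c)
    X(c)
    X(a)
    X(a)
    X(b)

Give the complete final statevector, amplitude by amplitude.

After the circuit, the state carries amplitude sqrt(2)*I/2 on |110>, -sqrt(2)*I/2 on |111>, and 0 on every other basis state. Key observation: the block from step 17 through step 18 cancels to the identity and can be dropped.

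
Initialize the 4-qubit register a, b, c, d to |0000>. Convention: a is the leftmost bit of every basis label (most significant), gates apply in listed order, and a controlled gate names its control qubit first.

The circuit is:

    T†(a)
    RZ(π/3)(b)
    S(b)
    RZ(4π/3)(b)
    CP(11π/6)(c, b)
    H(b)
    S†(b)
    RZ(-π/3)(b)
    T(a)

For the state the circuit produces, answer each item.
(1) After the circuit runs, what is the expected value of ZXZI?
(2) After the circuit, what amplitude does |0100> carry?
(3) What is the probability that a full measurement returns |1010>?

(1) The expectation value of ZXZI is -sqrt(3)/2.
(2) The amplitude on |0100> is sqrt(2)*I/2.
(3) Outcome |1010> occurs with probability 0.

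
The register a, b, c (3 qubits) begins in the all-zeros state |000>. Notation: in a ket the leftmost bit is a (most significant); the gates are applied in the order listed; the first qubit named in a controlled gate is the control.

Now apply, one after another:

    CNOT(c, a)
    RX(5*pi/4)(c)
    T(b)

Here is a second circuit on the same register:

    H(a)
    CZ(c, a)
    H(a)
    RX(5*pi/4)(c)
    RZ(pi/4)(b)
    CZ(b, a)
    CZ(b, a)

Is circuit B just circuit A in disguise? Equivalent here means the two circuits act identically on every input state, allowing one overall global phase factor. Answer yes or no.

Yes — the two circuits implement the same unitary up to a global phase.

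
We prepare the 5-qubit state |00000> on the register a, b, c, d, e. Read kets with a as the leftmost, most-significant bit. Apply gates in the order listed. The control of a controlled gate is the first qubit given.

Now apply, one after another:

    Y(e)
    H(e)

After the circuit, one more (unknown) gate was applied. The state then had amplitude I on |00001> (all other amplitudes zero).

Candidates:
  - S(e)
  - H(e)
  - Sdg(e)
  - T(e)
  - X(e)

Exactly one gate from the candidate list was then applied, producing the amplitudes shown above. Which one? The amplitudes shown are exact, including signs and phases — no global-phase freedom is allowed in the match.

The applied gate was H(e).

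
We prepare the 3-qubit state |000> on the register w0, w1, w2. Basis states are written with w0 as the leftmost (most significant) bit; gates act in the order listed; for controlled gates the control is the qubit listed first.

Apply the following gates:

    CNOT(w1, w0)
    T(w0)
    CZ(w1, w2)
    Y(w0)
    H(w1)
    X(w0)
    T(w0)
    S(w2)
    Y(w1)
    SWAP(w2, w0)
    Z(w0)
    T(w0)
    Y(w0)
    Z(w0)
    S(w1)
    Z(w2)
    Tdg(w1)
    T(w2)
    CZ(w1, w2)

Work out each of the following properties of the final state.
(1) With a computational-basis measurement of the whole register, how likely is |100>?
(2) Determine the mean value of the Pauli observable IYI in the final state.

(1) Outcome |100> occurs with probability 1/2.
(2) The observable IYI averages to -sqrt(2)/2.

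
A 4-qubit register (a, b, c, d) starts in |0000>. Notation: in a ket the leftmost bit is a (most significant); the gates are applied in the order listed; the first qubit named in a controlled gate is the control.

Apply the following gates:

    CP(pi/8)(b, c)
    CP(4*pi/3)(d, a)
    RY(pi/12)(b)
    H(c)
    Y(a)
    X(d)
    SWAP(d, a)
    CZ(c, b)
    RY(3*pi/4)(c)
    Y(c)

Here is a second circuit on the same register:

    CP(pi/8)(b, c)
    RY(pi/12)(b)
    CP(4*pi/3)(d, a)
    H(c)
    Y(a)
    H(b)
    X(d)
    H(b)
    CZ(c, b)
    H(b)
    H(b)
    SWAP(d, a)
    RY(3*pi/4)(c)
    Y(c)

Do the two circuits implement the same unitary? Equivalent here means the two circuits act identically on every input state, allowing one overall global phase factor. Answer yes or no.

Yes, they are equivalent — the unitaries differ by at most a global phase.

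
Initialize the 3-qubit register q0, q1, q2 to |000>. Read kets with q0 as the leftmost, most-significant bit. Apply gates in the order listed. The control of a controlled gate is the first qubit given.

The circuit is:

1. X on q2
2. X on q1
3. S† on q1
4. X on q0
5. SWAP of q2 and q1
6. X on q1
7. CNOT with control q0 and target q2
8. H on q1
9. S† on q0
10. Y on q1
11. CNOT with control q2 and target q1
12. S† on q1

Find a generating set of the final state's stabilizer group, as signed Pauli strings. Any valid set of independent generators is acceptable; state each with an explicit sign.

One valid set of independent stabilizer generators is +IYI, -ZII, +IIZ (any independent generating set of the same group is equally correct).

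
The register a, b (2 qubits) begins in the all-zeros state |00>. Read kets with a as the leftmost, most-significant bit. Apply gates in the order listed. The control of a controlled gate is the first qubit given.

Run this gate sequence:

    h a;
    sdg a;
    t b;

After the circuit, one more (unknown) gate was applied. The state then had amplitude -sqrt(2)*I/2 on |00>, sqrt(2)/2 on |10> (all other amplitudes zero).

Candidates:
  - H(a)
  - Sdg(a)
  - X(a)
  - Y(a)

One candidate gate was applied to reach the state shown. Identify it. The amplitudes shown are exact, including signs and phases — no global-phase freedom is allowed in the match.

It was X(a) that produced the state shown.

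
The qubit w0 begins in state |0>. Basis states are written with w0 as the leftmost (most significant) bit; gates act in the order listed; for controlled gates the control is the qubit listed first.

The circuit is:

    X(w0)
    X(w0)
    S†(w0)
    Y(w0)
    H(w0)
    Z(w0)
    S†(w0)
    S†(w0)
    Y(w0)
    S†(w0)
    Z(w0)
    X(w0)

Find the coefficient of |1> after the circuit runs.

The final state's coefficient on |1> equals -sqrt(2)/2.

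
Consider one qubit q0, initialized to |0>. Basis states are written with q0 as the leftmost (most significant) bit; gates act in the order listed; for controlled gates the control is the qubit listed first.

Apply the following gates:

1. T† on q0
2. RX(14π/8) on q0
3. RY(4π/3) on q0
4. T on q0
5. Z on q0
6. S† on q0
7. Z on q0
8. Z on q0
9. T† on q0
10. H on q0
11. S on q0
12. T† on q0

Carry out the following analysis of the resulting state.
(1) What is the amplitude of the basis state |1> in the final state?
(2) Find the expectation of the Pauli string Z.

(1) The amplitude on |1> is sqrt(4 - 2*sqrt(2))*exp(I*pi/4)/8 + sqrt(12 - 6*sqrt(2))*exp(3*I*pi/4)/8 + sqrt(2*sqrt(2) + 4)*exp(I*pi/4)/8 + sqrt(6*sqrt(2) + 12)*exp(3*I*pi/4)/8.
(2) The observable Z averages to -sqrt(2)/2.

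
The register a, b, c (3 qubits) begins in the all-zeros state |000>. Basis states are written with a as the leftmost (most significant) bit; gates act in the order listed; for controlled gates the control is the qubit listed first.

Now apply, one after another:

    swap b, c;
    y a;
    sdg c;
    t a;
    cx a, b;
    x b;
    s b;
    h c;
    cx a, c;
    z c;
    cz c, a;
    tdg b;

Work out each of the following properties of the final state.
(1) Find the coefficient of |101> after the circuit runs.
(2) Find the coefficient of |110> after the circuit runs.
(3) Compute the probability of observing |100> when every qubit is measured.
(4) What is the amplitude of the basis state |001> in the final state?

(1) The amplitude on |101> is sqrt(2)*exp(3*I*pi/4)/2.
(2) |110> carries amplitude 0 in the final state.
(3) The probability of measuring |100> is 1/2.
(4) The final state's coefficient on |001> equals 0.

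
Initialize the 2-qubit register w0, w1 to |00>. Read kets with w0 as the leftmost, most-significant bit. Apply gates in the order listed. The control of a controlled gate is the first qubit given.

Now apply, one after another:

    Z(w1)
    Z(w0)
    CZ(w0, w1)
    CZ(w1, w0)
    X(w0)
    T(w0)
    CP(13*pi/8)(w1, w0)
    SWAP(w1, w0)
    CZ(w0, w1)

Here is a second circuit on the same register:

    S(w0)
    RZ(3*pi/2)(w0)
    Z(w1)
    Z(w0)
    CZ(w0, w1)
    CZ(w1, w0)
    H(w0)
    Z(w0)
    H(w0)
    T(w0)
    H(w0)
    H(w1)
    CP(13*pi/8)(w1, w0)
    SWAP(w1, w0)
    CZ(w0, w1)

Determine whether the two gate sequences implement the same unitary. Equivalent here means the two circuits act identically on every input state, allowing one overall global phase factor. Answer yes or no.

No, they are not equivalent — no single phase factor reconciles the two unitaries.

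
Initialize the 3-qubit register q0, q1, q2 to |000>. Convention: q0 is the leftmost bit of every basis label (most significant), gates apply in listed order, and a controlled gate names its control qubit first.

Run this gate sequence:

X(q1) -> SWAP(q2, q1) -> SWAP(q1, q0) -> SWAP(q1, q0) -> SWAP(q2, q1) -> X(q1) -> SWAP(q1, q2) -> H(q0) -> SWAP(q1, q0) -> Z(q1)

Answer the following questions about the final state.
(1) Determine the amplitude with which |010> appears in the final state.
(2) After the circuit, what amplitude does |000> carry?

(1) The amplitude on |010> is -sqrt(2)/2. Key observation: the block from step 1 through step 6 cancels to the identity and can be dropped.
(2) The final state's coefficient on |000> equals sqrt(2)/2.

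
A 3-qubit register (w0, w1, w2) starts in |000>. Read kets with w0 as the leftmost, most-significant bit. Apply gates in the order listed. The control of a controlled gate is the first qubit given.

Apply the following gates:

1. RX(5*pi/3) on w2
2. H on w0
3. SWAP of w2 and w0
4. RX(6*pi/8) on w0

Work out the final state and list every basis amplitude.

The resulting statevector has amplitude -sqrt(2*sqrt(2) + 4)/8 - sqrt(12 - 6*sqrt(2))/8 on |000>, -sqrt(2*sqrt(2) + 4)/8 - sqrt(12 - 6*sqrt(2))/8 on |001>, 0 on |010>, 0 on |011>, -I*sqrt(4 - 2*sqrt(2))/8 + I*sqrt(6*sqrt(2) + 12)/8 on |100>, -I*sqrt(4 - 2*sqrt(2))/8 + I*sqrt(6*sqrt(2) + 12)/8 on |101>, 0 on |110>, 0 on |111>.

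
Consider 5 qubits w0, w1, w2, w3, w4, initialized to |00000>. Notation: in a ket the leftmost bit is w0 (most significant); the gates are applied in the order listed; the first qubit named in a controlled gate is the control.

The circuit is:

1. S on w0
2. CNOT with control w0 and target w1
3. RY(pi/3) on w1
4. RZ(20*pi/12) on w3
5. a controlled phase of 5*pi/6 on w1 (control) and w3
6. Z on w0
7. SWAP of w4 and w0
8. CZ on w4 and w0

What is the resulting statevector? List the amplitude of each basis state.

The resulting statevector has amplitude -sqrt(3)*exp(I*pi/6)/2 on |00000>, -exp(I*pi/6)/2 on |01000>, and 0 on every other basis state.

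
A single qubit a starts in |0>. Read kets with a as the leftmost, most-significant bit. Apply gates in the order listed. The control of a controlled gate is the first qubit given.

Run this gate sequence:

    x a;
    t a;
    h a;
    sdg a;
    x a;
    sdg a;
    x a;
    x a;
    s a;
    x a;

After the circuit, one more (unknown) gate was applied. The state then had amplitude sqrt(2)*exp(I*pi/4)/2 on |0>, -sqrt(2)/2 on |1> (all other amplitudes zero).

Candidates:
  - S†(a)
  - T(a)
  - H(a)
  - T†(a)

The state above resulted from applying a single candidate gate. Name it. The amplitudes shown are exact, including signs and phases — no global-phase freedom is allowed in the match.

The unique candidate consistent with the amplitudes is T(a).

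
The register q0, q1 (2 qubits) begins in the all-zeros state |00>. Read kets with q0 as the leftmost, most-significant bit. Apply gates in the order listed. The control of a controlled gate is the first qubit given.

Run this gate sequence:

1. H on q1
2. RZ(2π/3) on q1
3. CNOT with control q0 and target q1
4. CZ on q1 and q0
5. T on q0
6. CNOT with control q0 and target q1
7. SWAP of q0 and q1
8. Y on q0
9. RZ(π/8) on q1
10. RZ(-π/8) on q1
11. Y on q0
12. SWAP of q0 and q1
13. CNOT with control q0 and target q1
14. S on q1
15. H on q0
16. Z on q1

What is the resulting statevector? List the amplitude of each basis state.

After the circuit, the state carries amplitude -exp(2*I*pi/3)/2 on |00>, -exp(5*I*pi/6)/2 on |01>, -exp(2*I*pi/3)/2 on |10>, -exp(5*I*pi/6)/2 on |11>.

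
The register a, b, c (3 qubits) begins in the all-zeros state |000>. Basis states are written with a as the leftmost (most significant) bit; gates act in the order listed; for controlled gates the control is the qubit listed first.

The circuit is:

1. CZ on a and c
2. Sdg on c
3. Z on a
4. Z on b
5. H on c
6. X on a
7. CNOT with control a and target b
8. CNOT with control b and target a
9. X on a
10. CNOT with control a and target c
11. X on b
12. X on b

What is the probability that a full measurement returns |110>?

Outcome |110> occurs with probability 1/2.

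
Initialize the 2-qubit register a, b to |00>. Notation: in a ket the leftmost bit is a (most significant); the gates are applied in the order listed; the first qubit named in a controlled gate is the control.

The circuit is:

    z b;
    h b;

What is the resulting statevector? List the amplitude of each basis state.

The resulting statevector has amplitude sqrt(2)/2 on |00>, sqrt(2)/2 on |01>, 0 on |10>, 0 on |11>.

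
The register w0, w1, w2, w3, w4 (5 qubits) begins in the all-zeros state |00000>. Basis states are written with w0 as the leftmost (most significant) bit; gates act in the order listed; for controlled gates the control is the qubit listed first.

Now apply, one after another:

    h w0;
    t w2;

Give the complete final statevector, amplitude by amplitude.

The final amplitudes are sqrt(2)/2 on |00000>, sqrt(2)/2 on |10000>, and 0 on every other basis state.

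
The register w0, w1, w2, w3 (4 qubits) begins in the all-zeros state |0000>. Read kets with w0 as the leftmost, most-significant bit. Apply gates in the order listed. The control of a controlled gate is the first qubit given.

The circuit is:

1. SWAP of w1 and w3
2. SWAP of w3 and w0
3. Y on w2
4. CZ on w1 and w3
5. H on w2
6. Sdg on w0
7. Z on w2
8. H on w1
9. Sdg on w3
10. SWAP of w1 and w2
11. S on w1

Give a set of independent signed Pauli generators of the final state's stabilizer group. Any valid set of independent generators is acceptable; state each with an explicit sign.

One valid set of independent stabilizer generators is +IYII, +IIXI, +ZIII, +IIIZ (any independent generating set of the same group is equally correct).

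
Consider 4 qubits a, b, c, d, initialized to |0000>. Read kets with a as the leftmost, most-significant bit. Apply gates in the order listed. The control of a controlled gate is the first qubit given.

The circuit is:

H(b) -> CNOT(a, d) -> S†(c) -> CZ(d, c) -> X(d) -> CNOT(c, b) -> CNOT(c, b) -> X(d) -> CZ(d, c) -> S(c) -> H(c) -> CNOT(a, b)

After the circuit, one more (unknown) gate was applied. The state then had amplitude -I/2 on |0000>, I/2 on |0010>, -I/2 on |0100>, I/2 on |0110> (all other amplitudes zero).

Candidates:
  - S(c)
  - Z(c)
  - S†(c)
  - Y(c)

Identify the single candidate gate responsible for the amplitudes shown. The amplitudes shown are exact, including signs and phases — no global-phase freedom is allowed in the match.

The applied gate was Y(c). Key observation: the block from step 3 through step 10 cancels to the identity and can be dropped.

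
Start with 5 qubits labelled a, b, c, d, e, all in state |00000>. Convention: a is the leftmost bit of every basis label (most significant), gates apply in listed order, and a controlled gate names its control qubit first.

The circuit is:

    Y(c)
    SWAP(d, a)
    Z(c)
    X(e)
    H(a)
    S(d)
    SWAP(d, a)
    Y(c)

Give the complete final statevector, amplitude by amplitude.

After the circuit, the state carries amplitude -sqrt(2)/2 on |00001>, -sqrt(2)/2 on |00011>, and 0 on every other basis state.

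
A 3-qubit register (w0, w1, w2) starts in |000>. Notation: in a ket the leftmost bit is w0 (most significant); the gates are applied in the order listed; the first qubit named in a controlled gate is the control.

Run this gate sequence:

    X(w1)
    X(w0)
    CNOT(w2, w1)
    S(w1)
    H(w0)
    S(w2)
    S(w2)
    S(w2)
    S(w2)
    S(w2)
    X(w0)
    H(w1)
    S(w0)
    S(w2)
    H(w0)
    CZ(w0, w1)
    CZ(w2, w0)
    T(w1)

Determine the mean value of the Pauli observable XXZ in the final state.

The expectation value of XXZ is -sqrt(2)/2.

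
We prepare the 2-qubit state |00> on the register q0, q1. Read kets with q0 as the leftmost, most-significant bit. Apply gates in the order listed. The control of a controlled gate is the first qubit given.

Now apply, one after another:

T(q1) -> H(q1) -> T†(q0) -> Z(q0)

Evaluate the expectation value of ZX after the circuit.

The observable ZX averages to 1.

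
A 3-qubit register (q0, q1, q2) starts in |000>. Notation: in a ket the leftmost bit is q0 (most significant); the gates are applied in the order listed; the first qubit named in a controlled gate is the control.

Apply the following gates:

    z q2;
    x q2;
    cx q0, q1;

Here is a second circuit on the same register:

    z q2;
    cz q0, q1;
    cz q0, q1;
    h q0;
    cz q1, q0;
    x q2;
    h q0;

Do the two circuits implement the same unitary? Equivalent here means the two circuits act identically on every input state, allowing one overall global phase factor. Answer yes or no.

No: there is an input state on which the two circuits produce genuinely different outputs (not merely differing by a phase).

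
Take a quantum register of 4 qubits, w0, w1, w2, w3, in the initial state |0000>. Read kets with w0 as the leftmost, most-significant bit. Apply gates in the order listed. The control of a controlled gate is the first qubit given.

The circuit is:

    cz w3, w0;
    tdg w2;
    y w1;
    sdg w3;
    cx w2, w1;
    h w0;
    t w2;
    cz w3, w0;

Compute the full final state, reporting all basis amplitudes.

After the circuit, the state carries amplitude sqrt(2)*I/2 on |0100>, sqrt(2)*I/2 on |1100>, and 0 on every other basis state.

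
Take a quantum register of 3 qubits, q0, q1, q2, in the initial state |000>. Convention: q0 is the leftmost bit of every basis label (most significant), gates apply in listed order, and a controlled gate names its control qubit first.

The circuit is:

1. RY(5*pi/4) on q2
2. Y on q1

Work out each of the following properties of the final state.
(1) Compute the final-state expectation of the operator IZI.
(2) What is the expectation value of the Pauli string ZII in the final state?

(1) In the final state, IZI has expectation -1.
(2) The observable ZII averages to 1.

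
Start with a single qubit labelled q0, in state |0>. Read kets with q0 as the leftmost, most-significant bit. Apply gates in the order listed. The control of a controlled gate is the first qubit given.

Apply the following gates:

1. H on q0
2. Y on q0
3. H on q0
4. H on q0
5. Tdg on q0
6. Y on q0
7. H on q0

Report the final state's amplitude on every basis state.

After the circuit, the state carries amplitude 1/2 - exp(3*I*pi/4)/2 on |0>, -1/2 - exp(3*I*pi/4)/2 on |1>.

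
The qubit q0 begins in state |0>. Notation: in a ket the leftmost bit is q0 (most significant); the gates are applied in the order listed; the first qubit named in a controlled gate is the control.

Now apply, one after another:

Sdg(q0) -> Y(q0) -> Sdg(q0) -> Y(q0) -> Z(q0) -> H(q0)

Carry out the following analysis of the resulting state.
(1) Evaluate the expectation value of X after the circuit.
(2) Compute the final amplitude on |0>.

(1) The observable X averages to 1.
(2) The amplitude on |0> is -sqrt(2)*I/2.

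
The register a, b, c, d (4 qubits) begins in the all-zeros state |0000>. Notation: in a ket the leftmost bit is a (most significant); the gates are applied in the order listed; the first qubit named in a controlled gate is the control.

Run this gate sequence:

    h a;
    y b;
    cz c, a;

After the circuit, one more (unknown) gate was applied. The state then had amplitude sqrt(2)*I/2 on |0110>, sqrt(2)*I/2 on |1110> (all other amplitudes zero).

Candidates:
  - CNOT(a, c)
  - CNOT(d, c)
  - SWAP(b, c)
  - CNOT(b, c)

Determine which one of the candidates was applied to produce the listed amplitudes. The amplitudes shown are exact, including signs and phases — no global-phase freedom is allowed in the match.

It was CNOT(b, c) that produced the state shown.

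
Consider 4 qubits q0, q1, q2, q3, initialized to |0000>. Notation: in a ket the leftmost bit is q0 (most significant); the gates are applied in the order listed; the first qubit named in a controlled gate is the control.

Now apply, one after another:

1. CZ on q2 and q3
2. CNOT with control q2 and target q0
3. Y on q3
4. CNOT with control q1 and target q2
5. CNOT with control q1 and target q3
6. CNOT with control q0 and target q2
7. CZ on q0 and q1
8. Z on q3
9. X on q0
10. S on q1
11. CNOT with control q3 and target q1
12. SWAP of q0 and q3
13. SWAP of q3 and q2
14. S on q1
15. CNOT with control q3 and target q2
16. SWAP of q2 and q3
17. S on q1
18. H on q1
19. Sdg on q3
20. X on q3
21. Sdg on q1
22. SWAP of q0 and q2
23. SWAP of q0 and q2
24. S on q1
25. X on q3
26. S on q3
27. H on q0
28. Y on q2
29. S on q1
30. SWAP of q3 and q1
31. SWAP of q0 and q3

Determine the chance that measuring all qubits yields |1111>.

The probability of measuring |1111> is 1/4.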